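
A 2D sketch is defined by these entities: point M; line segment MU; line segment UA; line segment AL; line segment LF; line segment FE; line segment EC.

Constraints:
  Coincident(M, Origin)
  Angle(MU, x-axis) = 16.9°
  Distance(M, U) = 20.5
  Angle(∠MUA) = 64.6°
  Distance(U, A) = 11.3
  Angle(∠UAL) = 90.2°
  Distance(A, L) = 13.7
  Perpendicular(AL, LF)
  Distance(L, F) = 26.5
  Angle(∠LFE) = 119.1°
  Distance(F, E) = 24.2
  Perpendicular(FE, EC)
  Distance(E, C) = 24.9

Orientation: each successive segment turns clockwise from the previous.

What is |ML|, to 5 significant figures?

5.4538

M is at the origin; MU runs at 16.9° with length 20.5, so U = (19.615, 5.9594). ∠MUA = 64.6° gives UA at -98.500° from the x-axis; with |UA| = 11.3, A = (17.944, -5.2165). ∠UAL = 90.2° gives AL at 171.70° from the x-axis; with |AL| = 13.7, L = (4.3879, -3.2388). Then |ML| = |L − M| = 5.4538.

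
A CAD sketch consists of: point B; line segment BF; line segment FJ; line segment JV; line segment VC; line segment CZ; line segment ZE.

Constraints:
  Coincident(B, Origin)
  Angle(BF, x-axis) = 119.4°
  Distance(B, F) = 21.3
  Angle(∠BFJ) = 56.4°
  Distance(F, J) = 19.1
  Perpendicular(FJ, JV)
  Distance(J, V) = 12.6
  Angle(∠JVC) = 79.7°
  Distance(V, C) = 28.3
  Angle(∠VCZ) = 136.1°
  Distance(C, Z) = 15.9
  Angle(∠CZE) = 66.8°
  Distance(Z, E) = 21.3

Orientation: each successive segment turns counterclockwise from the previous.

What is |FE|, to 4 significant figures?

10.37

B is at the origin; BF runs at 119.4° with length 21.3, so F = (-10.46, 18.56). ∠BFJ = 56.4° gives FJ at -117.0° from the x-axis; with |FJ| = 19.1, J = (-19.13, 1.539). FJ ⟂ JV, so JV runs at -27.00°; with |JV| = 12.6, V = (-7.901, -4.182). ∠JVC = 79.7° gives VC at 73.30° from the x-axis; with |VC| = 28.3, C = (0.2315, 22.92). ∠VCZ = 136.1° gives CZ at 117.2° from the x-axis; with |CZ| = 15.9, Z = (-7.036, 37.07). ∠CZE = 66.8° gives ZE at -129.6° from the x-axis; with |ZE| = 21.3, E = (-20.61, 20.65). Then |FE| = |E − F| = 10.37.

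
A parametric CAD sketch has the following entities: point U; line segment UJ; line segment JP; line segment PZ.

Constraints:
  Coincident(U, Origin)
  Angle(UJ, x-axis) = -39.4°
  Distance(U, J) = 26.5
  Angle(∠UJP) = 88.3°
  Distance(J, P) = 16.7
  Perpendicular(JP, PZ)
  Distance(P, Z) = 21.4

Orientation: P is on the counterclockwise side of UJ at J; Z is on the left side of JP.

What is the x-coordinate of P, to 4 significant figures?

30.69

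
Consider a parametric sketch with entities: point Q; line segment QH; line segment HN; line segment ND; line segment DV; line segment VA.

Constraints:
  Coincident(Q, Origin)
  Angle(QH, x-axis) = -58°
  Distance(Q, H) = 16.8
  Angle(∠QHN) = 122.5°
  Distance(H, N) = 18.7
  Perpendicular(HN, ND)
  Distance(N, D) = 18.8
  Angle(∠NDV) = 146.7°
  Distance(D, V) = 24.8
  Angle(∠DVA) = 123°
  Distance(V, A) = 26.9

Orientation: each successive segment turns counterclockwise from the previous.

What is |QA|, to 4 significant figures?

28.28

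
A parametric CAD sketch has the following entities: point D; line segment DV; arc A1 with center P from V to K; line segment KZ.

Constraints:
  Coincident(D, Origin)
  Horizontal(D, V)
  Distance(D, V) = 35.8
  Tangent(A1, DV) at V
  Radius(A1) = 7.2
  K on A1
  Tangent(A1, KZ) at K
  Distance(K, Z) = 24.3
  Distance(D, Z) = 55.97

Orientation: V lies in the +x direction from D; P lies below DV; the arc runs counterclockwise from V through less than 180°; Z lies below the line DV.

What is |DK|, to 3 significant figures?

32.9

Checks: |PK| = 7.200 ✓; ∠(PK, KZ) = 90.00° ✓; |KZ| = 24.30 ✓; |DZ| = 55.97 ✓.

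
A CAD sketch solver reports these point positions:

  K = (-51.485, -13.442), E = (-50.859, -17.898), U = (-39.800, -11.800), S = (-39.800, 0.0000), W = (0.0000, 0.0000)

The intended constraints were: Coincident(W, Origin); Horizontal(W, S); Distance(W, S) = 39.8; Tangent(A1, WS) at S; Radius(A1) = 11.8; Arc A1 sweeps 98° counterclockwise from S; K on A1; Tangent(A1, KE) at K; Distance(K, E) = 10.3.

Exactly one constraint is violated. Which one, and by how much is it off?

Distance(K, E) = 10.3 — off by 5.80.

W = (0.00, 0.00) ✓; W.y = 0.00, S.y = 0.00 ✓; |WS| = 39.80 ✓; ∠(US, SW) = 90.00° ✓; |US| = 11.80 ✓; bearing(U→K) − bearing(U→S) = 98.00° ✓; |UK| = 11.80 ✓; ∠(UK, KE) = 90.00° ✓; |KE| = 4.500 ✗.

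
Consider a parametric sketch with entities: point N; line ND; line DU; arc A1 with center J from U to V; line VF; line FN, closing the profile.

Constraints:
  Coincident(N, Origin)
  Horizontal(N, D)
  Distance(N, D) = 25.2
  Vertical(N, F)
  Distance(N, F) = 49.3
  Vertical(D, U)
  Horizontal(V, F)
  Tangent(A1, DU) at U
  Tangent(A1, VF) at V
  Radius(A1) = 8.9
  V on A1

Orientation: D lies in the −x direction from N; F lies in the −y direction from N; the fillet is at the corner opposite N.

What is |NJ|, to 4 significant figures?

43.56

NF is vertical with |NF| = 49.3 and F on the −y side, so F = (0.000, -49.30). The virtual corner opposite N is at (-25.20, -49.30). Tangency of A1 to DU means the radius JU is perpendicular to DU and since A1 is tangent to VF there, JV ⟂ VF, with radius 8.9, so the center J sits 8.9 in from both sides at J = (-16.30, -40.40). Then |NJ| = |J − N| = 43.56.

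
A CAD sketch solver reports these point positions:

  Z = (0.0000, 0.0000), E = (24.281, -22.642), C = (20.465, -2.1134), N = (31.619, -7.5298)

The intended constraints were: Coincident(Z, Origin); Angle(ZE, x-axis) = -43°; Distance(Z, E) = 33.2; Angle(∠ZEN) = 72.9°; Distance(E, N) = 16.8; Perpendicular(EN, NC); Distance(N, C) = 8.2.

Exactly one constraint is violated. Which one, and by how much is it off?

Distance(N, C) = 8.2 — off by 4.20.

Z = (0.00, 0.00) ✓; ZE at -43.00° ✓; |ZE| = 33.20 ✓; ∠ZEN = 72.90° ✓; |EN| = 16.80 ✓; ∠(EN, NC) = 90.00° ✓; |NC| = 12.40 ✗.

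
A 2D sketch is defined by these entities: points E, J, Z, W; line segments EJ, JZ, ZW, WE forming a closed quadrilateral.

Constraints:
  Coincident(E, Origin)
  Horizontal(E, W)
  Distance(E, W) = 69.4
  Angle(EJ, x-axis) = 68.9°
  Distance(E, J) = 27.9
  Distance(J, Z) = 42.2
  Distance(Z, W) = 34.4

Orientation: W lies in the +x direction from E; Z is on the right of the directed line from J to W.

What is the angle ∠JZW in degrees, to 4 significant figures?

115.2°

E is at the origin; E and W share the same y with |EW| = 69.4 and W in +x, so W = (69.4, 0). EJ runs at 68.9° with |EJ| = 27.9, so J = (10.04, 26.03). Z is determined by |JZ| = 42.2 and |ZW| = 34.4 together: it lies at the intersection of circle(J, 42.2) and circle(W, 34.4). With |JW| = 64.81, the foot of the radical line on JW is 37.02 from J and the perpendicular offset is √(42.2² − 37.02²) = 20.27. Taking the right-of-JW solution: Z = (35.80, -7.396).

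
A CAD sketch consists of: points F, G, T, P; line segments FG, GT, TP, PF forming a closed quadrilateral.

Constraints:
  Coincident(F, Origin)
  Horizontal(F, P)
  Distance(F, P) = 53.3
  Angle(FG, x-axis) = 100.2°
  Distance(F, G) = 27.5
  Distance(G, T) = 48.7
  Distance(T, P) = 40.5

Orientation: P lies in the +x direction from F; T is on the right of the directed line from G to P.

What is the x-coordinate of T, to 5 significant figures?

16.419

Checks: |GT| = 48.70 ✓; |TP| = 40.50 ✓.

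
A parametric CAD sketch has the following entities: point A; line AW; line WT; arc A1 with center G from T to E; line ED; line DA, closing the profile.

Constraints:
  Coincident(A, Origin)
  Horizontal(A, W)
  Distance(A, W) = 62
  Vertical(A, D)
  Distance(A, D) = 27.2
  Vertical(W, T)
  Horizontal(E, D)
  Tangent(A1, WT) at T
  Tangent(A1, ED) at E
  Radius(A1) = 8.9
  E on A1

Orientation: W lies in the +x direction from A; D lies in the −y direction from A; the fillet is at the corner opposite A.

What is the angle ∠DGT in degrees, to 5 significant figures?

170.49°

A is at the origin; A and W share the same y with |AW| = 62.0 and W on the +x side, so W = (62.000, 0.0000). AD is vertical with |AD| = 27.2 and D on the −y side, so D = (0.0000, -27.200). The virtual corner opposite A is at (62.000, -27.200). Tangency of A1 to WT means the radius GT is perpendicular to WT and A1 meets ED tangentially, so GE is at right angles to ED, with radius 8.9, so the center G sits 8.9 in from both sides at G = (53.100, -18.300). That places the tangent points at T = (62.000, -18.300) on WT and E = (53.100, -27.200) on ED. Then cos ∠DGT = GD·GT / (|GD||GT|), giving 170.49°.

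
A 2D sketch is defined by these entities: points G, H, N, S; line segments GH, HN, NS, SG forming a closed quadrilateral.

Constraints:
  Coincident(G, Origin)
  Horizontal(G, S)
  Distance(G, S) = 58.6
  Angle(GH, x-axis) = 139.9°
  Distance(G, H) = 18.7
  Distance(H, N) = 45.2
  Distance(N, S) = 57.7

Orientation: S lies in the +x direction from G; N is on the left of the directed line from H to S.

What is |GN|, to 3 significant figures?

46.5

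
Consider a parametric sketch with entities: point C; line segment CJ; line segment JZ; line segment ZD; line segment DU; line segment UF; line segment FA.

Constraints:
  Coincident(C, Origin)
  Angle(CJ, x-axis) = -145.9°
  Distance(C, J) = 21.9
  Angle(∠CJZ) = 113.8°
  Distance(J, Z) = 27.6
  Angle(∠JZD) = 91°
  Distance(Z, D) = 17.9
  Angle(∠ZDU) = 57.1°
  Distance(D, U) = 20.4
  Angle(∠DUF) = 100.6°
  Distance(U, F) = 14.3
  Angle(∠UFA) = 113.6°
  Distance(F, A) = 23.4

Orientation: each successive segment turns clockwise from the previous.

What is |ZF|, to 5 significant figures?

13.343

C is at the origin; CJ runs at -145.9° with length 21.9, so J = (-18.135, -12.278). ∠CJZ = 113.8° gives JZ at 147.90° from the x-axis; with |JZ| = 27.6, Z = (-41.515, 2.3886). ∠JZD = 91.0° gives ZD at 58.900° from the x-axis; with |ZD| = 17.9, D = (-32.269, 17.716). ∠ZDU = 57.1° gives DU at -64.000° from the x-axis; with |DU| = 20.4, U = (-23.326, -0.61961). ∠DUF = 100.6° gives UF at -143.40° from the x-axis; with |UF| = 14.3, F = (-34.807, -9.1456). Then |ZF| = |F − Z| = 13.343.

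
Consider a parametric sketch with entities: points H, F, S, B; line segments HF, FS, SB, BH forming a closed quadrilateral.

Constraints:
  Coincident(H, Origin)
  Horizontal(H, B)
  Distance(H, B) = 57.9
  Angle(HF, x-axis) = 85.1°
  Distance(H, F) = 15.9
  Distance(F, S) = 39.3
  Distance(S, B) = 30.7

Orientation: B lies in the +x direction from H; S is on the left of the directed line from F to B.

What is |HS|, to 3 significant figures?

46.7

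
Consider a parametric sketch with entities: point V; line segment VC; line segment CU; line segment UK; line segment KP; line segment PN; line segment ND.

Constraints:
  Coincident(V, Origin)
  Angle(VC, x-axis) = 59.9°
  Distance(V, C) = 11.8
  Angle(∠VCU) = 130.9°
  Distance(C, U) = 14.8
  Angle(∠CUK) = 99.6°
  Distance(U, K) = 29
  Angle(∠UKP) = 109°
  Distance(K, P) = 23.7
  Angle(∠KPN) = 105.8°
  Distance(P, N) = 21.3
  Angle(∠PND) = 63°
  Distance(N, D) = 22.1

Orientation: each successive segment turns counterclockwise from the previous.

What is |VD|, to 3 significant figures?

15.7

V is at the origin; VC runs at 59.9° with length 11.8, so C = (5.92, 10.2). ∠VCU = 130.9° gives CU at 109° from the x-axis; with |CU| = 14.8, U = (1.10, 24.2). ∠CUK = 99.6° gives UK at -171° from the x-axis; with |UK| = 29.0, K = (-27.5, 19.5). ∠UKP = 109.0° gives KP at -99.6° from the x-axis; with |KP| = 23.7, P = (-31.5, -3.90). ∠KPN = 105.8° gives PN at -25.4° from the x-axis; with |PN| = 21.3, N = (-12.2, -13.0). ∠PND = 63.0° gives ND at 91.6° from the x-axis; with |ND| = 22.1, D = (-12.8, 9.05). Then |VD| = |D − V| = 15.7.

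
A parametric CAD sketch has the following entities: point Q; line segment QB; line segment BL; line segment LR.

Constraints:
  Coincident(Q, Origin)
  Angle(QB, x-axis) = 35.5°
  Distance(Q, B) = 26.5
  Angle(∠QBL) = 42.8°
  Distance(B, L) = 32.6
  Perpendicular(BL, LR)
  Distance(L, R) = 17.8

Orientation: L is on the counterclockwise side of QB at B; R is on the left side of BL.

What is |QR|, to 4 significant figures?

13.16

Q is at the origin; QB runs at 35.5° with length 26.5, so B = 26.5·(cos 35.5°, sin 35.5°) = (21.57, 15.39). ∠QBL = 42.8°, so BL runs at 35.5° + (180° − 42.8°) = 172.7° from the x-axis; with |BL| = 32.6, L = B + 32.6·(cos 172.7°, sin 172.7°) = (-10.76, 19.53). BL ⟂ LR; with |LR| = 17.8 on the left of BL, R = L + 17.8·(-0.1271, -0.9919) = (-13.02, 1.875). Then |QR| = |R − Q| = 13.16.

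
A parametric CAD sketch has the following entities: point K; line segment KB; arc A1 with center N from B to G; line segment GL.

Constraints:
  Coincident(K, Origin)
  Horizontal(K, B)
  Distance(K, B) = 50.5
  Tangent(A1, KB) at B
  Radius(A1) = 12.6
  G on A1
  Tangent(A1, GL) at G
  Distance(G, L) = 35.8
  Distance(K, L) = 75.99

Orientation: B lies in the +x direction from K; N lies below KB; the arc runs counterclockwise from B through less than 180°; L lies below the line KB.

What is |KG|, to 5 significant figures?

43.808

K is at the origin; K and B share the same y with |KB| = 50.5 and B on the +x side, so B = (50.500, 0.0000). Since A1 is tangent to KB there, NB ⟂ KB, so N = B + (0, -12.6) = (50.500, -12.600). Since NG ⟂ GL (tangency), |NL| = √(12.6² + 35.8²) = 37.953 regardless of where G sits on A1. So L lies on both circle(K, 75.99) and circle(N, 37.953); the below-KB intersection is L = (57.272, -49.943). G is the foot of the tangent from L: G = (39.552, -18.837).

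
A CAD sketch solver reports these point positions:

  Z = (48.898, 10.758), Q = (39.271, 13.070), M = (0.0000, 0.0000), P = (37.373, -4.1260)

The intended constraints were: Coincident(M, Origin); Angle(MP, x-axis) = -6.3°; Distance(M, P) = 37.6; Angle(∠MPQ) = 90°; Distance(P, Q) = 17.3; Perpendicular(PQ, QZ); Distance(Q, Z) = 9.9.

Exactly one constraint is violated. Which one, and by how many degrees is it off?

Perpendicular(PQ, QZ) — off by 7.21°.

M = (0.00, 0.00) ✓; MP at -6.300° ✓; |MP| = 37.60 ✓; ∠MPQ = 90.00° ✓; |PQ| = 17.30 ✓; ∠(PQ, QZ) = 97.21° ✗; |QZ| = 9.901 ✓.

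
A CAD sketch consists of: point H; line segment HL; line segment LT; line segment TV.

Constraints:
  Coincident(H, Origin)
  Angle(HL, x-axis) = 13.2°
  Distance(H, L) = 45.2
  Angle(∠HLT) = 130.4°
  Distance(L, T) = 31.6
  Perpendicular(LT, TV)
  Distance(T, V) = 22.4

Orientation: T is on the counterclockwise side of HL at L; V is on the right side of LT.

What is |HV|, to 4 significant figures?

83.29

H is at the origin; HL runs at 13.2° with length 45.2, so L = 45.2·(cos 13.2°, sin 13.2°) = (44.01, 10.32). ∠HLT = 130.4°, so LT runs at 13.2° + (180° − 130.4°) = 62.80° from the x-axis; with |LT| = 31.6, T = L + 31.6·(cos 62.80°, sin 62.80°) = (58.45, 38.43). LT ⟂ TV; with |TV| = 22.4 on the right of LT, V = T + 22.4·(0.8894, -0.4571) = (78.37, 28.19). Then |HV| = |V − H| = 83.29.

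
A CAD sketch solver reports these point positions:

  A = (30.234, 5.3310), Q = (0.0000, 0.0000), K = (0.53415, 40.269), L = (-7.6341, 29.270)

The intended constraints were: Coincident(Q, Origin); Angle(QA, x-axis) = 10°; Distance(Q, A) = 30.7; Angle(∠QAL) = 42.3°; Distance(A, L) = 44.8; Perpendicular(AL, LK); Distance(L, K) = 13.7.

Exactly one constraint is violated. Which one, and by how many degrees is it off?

Perpendicular(AL, LK) — off by 4.30°.

Q = (0.00, 0.00) ✓; QA at 10.00° ✓; |QA| = 30.70 ✓; ∠QAL = 42.30° ✓; |AL| = 44.80 ✓; ∠(AL, LK) = 94.30° ✗; |LK| = 13.70 ✓.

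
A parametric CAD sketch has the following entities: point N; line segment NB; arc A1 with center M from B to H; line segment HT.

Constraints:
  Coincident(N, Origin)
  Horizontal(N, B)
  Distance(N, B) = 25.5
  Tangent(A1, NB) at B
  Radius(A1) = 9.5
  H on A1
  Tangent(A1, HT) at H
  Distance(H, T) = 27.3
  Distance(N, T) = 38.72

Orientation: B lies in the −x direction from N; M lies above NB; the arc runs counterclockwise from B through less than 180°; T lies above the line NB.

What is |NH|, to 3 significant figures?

18.3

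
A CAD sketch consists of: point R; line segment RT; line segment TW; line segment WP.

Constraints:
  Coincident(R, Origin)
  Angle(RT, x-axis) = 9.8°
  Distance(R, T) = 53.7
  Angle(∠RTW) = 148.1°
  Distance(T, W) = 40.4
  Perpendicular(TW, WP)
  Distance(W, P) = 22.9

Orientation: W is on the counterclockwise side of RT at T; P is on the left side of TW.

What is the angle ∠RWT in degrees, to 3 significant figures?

18.3°

R is at the origin; RT runs at 9.8° with length 53.7, so T = 53.7·(cos 9.8°, sin 9.8°) = (52.9, 9.14). ∠RTW = 148.1°, so TW runs at 9.8° + (180° − 148.1°) = 41.7° from the x-axis; with |TW| = 40.4, W = T + 40.4·(cos 41.7°, sin 41.7°) = (83.1, 36.0). Then cos ∠RWT = WR·WT / (|WR||WT|), giving 18.3°.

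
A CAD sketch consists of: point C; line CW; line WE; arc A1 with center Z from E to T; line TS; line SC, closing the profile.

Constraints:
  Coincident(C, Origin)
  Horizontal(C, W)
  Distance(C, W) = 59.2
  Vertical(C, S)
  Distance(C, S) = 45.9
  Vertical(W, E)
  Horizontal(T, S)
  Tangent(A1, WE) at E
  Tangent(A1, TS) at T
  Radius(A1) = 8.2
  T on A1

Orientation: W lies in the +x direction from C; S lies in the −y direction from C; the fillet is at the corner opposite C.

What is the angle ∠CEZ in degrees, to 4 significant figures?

32.49°

C is at the origin; CW is horizontal with |CW| = 59.2 and W on the +x side, so W = (59.20, 0.000). C and S share the same x with |CS| = 45.9 and S on the −y side, so S = (0.000, -45.90). The virtual corner opposite C is at (59.20, -45.90). A1 meets WE tangentially, so ZE is at right angles to WE and the tangent condition forces ZT to be normal to TS, with radius 8.2, so the center Z sits 8.2 in from both sides at Z = (51.00, -37.70). That places the tangent points at E = (59.20, -37.70) on WE and T = (51.00, -45.90) on TS. Then cos ∠CEZ = EC·EZ / (|EC||EZ|), giving 32.49°.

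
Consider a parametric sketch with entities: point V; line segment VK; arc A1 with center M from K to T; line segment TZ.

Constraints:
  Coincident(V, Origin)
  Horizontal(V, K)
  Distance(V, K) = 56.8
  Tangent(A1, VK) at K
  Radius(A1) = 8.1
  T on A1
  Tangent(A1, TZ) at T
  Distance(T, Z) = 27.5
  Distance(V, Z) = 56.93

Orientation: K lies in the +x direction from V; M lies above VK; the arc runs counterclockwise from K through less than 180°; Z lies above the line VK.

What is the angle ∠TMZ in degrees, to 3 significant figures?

73.6°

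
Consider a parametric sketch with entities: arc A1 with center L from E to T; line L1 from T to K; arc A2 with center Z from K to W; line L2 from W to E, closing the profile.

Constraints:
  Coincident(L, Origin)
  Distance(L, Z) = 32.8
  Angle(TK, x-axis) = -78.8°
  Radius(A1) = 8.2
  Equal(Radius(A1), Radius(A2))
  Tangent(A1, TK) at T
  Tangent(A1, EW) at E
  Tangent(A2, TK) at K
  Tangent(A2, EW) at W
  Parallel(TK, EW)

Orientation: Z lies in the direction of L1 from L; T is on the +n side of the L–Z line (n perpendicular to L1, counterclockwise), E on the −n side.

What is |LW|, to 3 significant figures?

33.8

The slot axis is L1's direction at -78.8°, so u = (cos -78.8°, sin -78.8°) = (0.194, -0.981) and n = (−sin -78.8°, cos -78.8°) = (0.981, 0.194). L is at the origin and Z lies 32.8 along u from L, so Z = 32.8·u = (6.37, -32.2). Tangency of A1 to both parallel lines with radius 8.2 puts T and E at L ± 8.2·n: T = (8.04, 1.59), E = (-8.04, -1.59). Equal radii place K and W the same way about Z: K = Z + 8.2·n = (14.4, -30.6), W = Z − 8.2·n = (-1.67, -33.8). Then |LW| = |W − L| = 33.8.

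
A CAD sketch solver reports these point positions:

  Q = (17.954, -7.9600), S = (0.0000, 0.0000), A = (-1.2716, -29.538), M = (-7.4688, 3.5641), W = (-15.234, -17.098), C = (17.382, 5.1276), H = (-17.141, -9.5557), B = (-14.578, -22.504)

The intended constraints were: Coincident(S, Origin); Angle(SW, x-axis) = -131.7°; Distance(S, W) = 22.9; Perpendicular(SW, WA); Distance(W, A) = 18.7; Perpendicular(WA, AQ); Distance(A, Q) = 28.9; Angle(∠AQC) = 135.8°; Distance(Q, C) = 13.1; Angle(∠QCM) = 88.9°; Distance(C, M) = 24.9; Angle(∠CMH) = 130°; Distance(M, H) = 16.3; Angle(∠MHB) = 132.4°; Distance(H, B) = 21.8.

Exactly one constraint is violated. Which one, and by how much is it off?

Distance(H, B) = 21.8 — off by 8.60.

S = (0.00, 0.00) ✓; SW at -131.7° ✓; |SW| = 22.90 ✓; ∠(SW, WA) = 90.00° ✓; |WA| = 18.70 ✓; ∠(WA, AQ) = 90.00° ✓; |AQ| = 28.90 ✓; ∠AQC = 135.8° ✓; |QC| = 13.10 ✓; ∠QCM = 88.90° ✓; |CM| = 24.90 ✓; ∠CMH = 130.0° ✓; |MH| = 16.30 ✓; ∠MHB = 132.4° ✓; |HB| = 13.20 ✗.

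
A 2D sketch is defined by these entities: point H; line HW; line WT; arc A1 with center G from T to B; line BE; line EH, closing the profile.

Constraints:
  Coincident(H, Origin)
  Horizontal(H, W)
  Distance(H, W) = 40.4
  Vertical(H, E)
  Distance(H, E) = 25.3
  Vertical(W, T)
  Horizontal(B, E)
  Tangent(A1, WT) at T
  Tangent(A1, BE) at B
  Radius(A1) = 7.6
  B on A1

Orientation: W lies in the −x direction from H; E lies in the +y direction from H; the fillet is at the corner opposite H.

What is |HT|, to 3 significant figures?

44.1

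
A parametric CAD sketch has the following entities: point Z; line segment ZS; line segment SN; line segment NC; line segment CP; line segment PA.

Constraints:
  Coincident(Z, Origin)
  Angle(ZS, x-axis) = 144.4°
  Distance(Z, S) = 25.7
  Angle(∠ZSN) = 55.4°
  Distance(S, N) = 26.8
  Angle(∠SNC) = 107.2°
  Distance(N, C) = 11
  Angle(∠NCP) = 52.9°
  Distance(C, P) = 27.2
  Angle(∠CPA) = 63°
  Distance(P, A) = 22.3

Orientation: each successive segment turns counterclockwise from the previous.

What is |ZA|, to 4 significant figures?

35.68

∠NCP = 52.9° gives CP at 108.9° from the x-axis; with |CP| = 27.2, P = (-19.73, 10.46). ∠CPA = 63.0° gives PA at -134.1° from the x-axis; with |PA| = 22.3, A = (-35.24, -5.552). Then |ZA| = |A − Z| = 35.68.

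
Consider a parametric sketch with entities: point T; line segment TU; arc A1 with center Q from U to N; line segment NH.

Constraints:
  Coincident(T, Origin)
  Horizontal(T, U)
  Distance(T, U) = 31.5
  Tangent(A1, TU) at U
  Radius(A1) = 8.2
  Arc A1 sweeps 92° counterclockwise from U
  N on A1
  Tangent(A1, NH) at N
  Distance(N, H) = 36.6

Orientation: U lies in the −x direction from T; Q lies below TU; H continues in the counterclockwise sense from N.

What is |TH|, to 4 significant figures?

59.22

T is at the origin; TU is horizontal with |TU| = 31.5 and U on the −x side, so U = (-31.50, 0.000). Tangency of A1 to TU means the radius QU is perpendicular to TU, so Q = U + (0, -8.2) = (-31.50, -8.200). On A1, U sits at bearing 90° from Q; a 92° counterclockwise sweep puts N at bearing 182°, so N = Q + 8.2·(cos 182°, sin 182°) = (-39.70, -8.486). A1 meets NH tangentially, so QN is at right angles to NH, so NH runs along (−sin 182°, cos 182°); with |NH| = 36.6, H = (-38.42, -45.06). Then |TH| = |H − T| = 59.22.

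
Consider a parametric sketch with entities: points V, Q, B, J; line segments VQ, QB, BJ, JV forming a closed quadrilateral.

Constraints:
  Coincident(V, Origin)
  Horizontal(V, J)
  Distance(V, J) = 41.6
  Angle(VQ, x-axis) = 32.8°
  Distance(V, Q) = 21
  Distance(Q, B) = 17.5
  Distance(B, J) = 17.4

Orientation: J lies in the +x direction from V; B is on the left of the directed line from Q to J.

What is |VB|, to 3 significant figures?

38.0

Checks: |QB| = 17.50 ✓; |BJ| = 17.40 ✓.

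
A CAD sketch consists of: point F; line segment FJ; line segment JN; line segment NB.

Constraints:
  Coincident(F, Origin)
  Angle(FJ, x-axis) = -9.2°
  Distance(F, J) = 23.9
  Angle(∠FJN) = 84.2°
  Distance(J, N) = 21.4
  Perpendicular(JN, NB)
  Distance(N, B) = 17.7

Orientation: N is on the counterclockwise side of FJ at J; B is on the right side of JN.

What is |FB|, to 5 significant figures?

45.616

F is at the origin; FJ runs at -9.2° with length 23.9, so J = 23.9·(cos -9.2°, sin -9.2°) = (23.593, -3.8212). ∠FJN = 84.2°, so JN runs at -9.2° + (180° − 84.2°) = 86.600° from the x-axis; with |JN| = 21.4, N = J + 21.4·(cos 86.600°, sin 86.600°) = (24.862, 17.541). The perpendicularity gives NB at right angles to JN; with |NB| = 17.7 on the right of JN, B = N + 17.7·(0.99824, -0.059306) = (42.531, 16.491). Then |FB| = |B − F| = 45.616.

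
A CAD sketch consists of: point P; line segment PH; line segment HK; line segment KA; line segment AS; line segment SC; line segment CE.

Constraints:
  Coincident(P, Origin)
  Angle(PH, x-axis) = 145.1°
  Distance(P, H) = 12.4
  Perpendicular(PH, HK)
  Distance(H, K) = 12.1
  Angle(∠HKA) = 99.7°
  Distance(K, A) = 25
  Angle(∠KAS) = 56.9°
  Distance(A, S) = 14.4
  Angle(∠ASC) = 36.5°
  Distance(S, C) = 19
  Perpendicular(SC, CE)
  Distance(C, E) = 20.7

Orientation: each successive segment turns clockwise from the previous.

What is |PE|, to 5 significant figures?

34.528

∠ASC = 36.5° gives SC at 68.200° from the x-axis; with |SC| = 19.0, C = (14.178, 16.448). SC ⟂ CE, so CE runs at -21.800°; with |CE| = 20.7, E = (33.398, 8.7611). Then |PE| = |E − P| = 34.528.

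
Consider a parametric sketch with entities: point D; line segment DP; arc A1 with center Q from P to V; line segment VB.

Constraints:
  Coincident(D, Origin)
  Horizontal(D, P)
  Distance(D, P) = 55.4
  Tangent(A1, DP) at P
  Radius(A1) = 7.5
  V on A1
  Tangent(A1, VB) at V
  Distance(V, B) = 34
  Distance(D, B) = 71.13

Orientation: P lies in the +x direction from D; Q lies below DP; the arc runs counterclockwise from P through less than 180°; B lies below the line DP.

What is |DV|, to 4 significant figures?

49.10

D is at the origin; DP is horizontal with |DP| = 55.4 and P on the +x side, so P = (55.40, 0.000). Since A1 is tangent to DP there, QP ⟂ DP, so Q = P + (0, -7.5) = (55.40, -7.500). Since QV ⟂ VB (tangency), |QB| = √(7.5² + 34.0²) = 34.82 regardless of where V sits on A1. So B lies on both circle(D, 71.13) and circle(Q, 34.82); the below-DP intersection is B = (57.21, -42.27). V is the foot of the tangent from B: V = (48.17, -9.494).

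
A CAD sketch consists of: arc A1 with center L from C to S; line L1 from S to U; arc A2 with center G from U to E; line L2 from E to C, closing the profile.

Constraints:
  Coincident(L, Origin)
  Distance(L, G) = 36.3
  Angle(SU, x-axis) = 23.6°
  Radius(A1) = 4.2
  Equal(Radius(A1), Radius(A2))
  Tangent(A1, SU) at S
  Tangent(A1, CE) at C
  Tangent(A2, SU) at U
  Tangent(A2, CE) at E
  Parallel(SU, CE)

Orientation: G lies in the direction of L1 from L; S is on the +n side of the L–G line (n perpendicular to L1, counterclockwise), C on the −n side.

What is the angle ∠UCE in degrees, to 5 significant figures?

13.029°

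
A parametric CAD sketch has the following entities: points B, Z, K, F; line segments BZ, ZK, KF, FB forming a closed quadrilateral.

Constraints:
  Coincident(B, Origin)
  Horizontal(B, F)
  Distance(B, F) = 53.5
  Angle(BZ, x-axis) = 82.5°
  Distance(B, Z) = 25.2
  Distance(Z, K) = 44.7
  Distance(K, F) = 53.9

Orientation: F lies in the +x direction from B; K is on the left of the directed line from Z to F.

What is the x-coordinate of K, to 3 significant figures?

39.0

Checks: |ZK| = 44.70 ✓; |KF| = 53.90 ✓.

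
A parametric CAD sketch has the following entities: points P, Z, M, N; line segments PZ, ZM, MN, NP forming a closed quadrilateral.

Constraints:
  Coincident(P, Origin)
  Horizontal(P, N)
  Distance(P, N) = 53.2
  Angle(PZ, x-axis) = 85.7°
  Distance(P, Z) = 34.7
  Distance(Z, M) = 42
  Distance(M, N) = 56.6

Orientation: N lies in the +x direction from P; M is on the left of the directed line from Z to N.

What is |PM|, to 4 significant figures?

67.55

Checks: |ZM| = 42.00 ✓; |MN| = 56.60 ✓.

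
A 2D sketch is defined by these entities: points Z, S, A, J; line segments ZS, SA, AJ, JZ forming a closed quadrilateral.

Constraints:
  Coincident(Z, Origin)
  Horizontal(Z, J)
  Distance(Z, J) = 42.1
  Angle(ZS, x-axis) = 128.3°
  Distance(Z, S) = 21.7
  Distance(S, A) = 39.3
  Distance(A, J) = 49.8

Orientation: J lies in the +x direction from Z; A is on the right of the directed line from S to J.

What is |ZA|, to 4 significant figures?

21.12

Z is at the origin; ZJ is horizontal with |ZJ| = 42.1 and J in +x, so J = (42.1, 0). ZS runs at 128.3° with |ZS| = 21.7, so S = (-13.45, 17.03). A is determined by |SA| = 39.3 and |AJ| = 49.8 together: it lies at the intersection of circle(S, 39.3) and circle(J, 49.8). With |SJ| = 58.10, the foot of the radical line on SJ is 21.00 from S and the perpendicular offset is √(39.3² − 21.00²) = 33.22. Taking the right-of-SJ solution: A = (-3.109, -20.89).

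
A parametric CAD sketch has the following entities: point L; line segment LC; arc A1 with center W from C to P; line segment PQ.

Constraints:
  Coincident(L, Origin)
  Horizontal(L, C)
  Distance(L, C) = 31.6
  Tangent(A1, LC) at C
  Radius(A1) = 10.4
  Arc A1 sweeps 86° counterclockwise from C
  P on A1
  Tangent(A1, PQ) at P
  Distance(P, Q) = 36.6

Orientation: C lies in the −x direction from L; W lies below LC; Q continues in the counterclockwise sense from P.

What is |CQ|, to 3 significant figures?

48.0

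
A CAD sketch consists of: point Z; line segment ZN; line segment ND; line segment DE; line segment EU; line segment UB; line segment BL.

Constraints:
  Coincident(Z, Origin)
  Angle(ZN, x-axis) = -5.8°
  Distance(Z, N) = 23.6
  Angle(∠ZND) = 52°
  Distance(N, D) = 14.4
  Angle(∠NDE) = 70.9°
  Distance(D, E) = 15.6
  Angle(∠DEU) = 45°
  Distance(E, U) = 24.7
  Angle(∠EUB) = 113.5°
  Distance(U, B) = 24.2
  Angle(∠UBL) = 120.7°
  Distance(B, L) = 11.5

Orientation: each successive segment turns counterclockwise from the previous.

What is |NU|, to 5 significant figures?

7.6256

Z is at the origin; ZN runs at -5.8° with length 23.6, so N = (23.479, -2.3849). ∠ZND = 52.0° gives ND at 122.20° from the x-axis; with |ND| = 14.4, D = (15.806, 9.8003). ∠NDE = 70.9° gives DE at -128.70° from the x-axis; with |DE| = 15.6, E = (6.0520, -2.3745). ∠DEU = 45.0° gives EU at 6.3000° from the x-axis; with |EU| = 24.7, U = (30.603, 0.33598). Then |NU| = |U − N| = 7.6256.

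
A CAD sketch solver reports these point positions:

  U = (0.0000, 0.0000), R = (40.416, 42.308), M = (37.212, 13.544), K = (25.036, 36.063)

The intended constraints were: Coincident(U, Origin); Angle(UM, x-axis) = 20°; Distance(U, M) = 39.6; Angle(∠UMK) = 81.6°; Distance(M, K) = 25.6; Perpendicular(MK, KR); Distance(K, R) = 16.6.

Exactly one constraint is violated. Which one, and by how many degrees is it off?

Perpendicular(MK, KR) — off by 6.30°.

U = (0.00, 0.00) ✓; UM at 20.00° ✓; |UM| = 39.60 ✓; ∠UMK = 81.60° ✓; |MK| = 25.60 ✓; ∠(MK, KR) = 96.30° ✗; |KR| = 16.60 ✓.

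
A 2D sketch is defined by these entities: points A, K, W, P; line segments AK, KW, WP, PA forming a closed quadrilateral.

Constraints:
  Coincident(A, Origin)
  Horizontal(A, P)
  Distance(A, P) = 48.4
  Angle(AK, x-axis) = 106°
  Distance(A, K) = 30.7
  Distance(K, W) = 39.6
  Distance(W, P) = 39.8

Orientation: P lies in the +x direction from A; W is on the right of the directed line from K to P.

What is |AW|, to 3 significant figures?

10.9

Checks: |KW| = 39.60 ✓; |WP| = 39.80 ✓.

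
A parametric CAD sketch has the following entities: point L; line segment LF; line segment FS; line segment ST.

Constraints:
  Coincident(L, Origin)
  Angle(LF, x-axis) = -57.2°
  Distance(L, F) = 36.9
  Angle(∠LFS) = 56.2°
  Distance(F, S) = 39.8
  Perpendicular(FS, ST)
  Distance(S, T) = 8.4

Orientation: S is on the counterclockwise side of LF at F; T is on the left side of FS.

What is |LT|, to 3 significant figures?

29.4

L is at the origin; LF runs at -57.2° with length 36.9, so F = 36.9·(cos -57.2°, sin -57.2°) = (20.0, -31.0). ∠LFS = 56.2°, so FS runs at -57.2° + (180° − 56.2°) = 66.6° from the x-axis; with |FS| = 39.8, S = F + 39.8·(cos 66.6°, sin 66.6°) = (35.8, 5.51). FS is perpendicular to ST; with |ST| = 8.4 on the left of FS, T = S + 8.4·(-0.918, 0.397) = (28.1, 8.85). Then |LT| = |T − L| = 29.4.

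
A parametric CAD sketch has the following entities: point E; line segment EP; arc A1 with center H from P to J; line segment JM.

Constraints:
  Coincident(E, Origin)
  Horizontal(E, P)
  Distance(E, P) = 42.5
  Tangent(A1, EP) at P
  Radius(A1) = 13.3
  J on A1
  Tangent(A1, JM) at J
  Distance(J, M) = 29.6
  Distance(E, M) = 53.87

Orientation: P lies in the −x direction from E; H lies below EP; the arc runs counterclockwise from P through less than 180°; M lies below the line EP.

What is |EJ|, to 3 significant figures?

56.7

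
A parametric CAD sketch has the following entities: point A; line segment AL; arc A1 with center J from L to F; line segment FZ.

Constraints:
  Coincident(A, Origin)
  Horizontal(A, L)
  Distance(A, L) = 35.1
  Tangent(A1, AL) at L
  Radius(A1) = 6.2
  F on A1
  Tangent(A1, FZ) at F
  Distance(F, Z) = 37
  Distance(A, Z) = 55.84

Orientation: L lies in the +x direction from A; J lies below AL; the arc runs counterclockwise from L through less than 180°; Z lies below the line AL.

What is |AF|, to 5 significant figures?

29.849

A is at the origin; A and L share the same y with |AL| = 35.1 and L on the +x side, so L = (35.100, 0.0000). The tangent condition forces JL to be normal to AL, so J = L + (0, -6.2) = (35.100, -6.2000). Since JF ⟂ FZ (tangency), |JZ| = √(6.2² + 37.0²) = 37.516 regardless of where F sits on A1. So Z lies on both circle(A, 55.84) and circle(J, 37.516); the below-AL intersection is Z = (34.744, -43.714). F is the foot of the tangent from Z: F = (28.976, -7.1666).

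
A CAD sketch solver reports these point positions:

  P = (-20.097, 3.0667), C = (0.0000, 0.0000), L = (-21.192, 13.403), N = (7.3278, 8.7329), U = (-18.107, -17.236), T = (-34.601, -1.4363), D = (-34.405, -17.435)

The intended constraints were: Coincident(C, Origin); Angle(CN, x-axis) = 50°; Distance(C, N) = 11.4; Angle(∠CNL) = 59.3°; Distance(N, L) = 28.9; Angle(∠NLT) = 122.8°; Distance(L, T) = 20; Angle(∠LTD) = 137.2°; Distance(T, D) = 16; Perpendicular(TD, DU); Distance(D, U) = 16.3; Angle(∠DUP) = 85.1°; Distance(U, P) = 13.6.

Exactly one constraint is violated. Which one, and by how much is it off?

Distance(U, P) = 13.6 — off by 6.80.

C = (0.00, 0.00) ✓; CN at 50.00° ✓; |CN| = 11.40 ✓; ∠CNL = 59.30° ✓; |NL| = 28.90 ✓; ∠NLT = 122.8° ✓; |LT| = 20.00 ✓; ∠LTD = 137.2° ✓; |TD| = 16.00 ✓; ∠(TD, DU) = 90.00° ✓; |DU| = 16.30 ✓; ∠DUP = 85.10° ✓; |UP| = 20.40 ✗.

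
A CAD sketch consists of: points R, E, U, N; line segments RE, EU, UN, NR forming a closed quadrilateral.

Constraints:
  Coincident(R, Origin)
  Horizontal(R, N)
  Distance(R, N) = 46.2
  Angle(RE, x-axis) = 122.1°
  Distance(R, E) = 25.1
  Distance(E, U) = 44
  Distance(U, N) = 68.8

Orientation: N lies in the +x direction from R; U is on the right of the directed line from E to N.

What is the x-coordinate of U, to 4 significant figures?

-18.85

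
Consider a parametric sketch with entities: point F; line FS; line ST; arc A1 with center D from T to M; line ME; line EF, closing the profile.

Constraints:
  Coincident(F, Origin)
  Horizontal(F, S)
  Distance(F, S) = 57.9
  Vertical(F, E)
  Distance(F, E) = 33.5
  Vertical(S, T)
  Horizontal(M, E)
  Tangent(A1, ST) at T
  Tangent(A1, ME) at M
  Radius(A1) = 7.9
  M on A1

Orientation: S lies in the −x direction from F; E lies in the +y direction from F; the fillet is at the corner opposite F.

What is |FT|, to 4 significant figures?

63.31

F is at the origin; F and S share the same y with |FS| = 57.9 and S on the −x side, so S = (-57.90, 0.000). F and E share the same x with |FE| = 33.5 and E on the +y side, so E = (0.000, 33.50). The virtual corner opposite F is at (-57.90, 33.50). A1 meets ST tangentially, so DT is at right angles to ST and tangency of A1 to ME means the radius DM is perpendicular to ME, with radius 7.9, so the center D sits 7.9 in from both sides at D = (-50.00, 25.60). That places the tangent points at T = (-57.90, 25.60) on ST and M = (-50.00, 33.50) on ME. Then |FT| = |T − F| = 63.31.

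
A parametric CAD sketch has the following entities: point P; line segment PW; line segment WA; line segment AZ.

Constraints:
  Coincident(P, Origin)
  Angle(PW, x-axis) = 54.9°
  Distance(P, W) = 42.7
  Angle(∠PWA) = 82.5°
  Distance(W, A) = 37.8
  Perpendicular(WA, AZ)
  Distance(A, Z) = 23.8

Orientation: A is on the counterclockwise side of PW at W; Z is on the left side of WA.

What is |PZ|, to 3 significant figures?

37.2

∠PWA = 82.5°, so WA runs at 54.9° + (180° − 82.5°) = 152° from the x-axis; with |WA| = 37.8, A = W + 37.8·(cos 152°, sin 152°) = (-8.95, 52.4). WA ⟂ AZ; with |AZ| = 23.8 on the left of WA, Z = A + 23.8·(-0.463, -0.886) = (-20.0, 31.4). Then |PZ| = |Z − P| = 37.2.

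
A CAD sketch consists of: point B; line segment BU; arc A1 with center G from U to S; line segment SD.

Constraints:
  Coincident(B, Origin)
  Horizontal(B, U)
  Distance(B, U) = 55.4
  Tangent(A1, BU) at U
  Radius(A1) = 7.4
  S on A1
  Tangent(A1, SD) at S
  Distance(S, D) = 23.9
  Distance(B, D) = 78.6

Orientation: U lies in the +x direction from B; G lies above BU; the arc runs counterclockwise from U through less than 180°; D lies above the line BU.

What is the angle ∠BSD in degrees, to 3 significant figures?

128°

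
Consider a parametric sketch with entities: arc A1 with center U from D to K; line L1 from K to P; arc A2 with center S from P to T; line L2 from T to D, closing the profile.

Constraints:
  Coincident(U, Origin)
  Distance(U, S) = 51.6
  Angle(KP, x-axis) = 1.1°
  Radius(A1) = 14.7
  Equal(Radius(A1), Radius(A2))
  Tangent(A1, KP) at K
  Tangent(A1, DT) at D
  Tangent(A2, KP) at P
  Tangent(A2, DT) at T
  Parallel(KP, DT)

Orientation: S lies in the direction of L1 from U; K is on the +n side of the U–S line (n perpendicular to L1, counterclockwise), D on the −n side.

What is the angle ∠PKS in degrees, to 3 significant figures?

15.9°

The slot axis is L1's direction at 1.1°, so u = (cos 1.1°, sin 1.1°) = (1.00, 0.0192) and n = (−sin 1.1°, cos 1.1°) = (-0.0192, 1.00). U is at the origin and S lies 51.6 along u from U, so S = 51.6·u = (51.6, 0.991). Tangency of A1 to both parallel lines with radius 14.7 puts K and D at U ± 14.7·n: K = (-0.282, 14.7), D = (0.282, -14.7). Equal radii place P and T the same way about S: P = S + 14.7·n = (51.3, 15.7), T = S − 14.7·n = (51.9, -13.7). Then cos ∠PKS = KP·KS / (|KP||KS|), giving 15.9°.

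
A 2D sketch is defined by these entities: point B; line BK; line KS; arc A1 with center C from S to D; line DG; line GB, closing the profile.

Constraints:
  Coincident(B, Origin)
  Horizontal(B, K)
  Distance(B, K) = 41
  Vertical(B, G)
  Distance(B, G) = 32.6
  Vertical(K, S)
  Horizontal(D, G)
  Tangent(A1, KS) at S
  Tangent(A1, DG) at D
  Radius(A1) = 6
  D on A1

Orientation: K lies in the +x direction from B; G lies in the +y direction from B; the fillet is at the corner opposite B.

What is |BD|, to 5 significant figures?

47.831

The virtual corner opposite B is at (41.000, 32.600). Tangency of A1 to KS means the radius CS is perpendicular to KS and since A1 is tangent to DG there, CD ⟂ DG, with radius 6.0, so the center C sits 6.0 in from both sides at C = (35.000, 26.600). That places the tangent points at S = (41.000, 26.600) on KS and D = (35.000, 32.600) on DG. Then |BD| = |D − B| = 47.831.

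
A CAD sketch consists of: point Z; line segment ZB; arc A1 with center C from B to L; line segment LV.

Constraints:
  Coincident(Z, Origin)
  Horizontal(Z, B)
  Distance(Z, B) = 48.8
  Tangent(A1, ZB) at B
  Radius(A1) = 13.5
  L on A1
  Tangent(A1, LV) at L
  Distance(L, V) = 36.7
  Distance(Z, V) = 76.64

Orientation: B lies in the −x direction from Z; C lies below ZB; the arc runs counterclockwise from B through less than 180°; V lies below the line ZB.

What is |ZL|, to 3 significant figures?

64.1

Checks: |CL| = 13.50 ✓; ∠(CL, LV) = 90.00° ✓; |LV| = 36.70 ✓; |ZV| = 76.64 ✓.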